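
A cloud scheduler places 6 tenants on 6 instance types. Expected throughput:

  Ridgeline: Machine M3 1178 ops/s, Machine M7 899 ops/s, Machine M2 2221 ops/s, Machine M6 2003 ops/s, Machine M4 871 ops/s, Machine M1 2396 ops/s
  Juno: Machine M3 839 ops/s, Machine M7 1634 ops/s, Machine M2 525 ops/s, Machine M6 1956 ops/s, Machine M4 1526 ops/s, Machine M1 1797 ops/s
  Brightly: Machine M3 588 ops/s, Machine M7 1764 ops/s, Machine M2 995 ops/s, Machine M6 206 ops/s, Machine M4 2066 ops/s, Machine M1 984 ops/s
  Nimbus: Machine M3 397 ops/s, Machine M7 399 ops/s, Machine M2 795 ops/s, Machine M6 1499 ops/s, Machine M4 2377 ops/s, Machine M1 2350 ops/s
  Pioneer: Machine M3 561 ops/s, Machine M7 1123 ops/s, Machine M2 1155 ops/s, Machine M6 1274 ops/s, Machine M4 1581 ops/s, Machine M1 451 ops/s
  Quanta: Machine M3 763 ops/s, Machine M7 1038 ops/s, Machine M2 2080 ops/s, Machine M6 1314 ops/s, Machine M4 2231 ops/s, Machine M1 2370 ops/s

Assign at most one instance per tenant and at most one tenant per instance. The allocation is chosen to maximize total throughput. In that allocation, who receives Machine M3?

Optimal: Ridgeline→Machine M2 (2221 ops/s), Juno→Machine M6 (1956 ops/s), Brightly→Machine M7 (1764 ops/s), Nimbus→Machine M4 (2377 ops/s), Pioneer→Machine M3 (561 ops/s), Quanta→Machine M1 (2370 ops/s) — total 2221+1956+1764+2377+561+2370 = 11249 ops/s.
Max-entry greedy (repeatedly take the single best remaining cell) gives 11134 ops/s, worse by 115.
Next-best assignment: Ridgeline→Machine M1, Juno→Machine M6, Brightly→Machine M7, Nimbus→Machine M4, Pioneer→Machine M3, Quanta→Machine M2 = 11134 ops/s.
Swapping Nimbus↔Juno (Nimbus→Machine M6 1499 ops/s, Juno→Machine M4 1526 ops/s) loses 1308.
Pioneer's own top instance is Machine M4 (1581 ops/s), but forcing Pioneer→Machine M4 and reassigning the rest optimally gives only 10909 ops/s — worse by 340.

Pioneer receives Machine M3.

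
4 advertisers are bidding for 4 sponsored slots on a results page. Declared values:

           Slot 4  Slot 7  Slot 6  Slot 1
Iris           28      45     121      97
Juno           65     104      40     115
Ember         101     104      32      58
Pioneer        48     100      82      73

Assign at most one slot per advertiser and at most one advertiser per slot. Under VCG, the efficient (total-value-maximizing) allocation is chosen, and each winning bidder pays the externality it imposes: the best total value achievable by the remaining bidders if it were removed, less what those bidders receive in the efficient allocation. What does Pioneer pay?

Efficient allocation: Iris→Slot 6 ($121), Juno→Slot 1 ($115), Ember→Slot 4 ($101), Pioneer→Slot 7 ($100); total welfare W = $437.
Pioneer receives Slot 7 at value $100, so the others get W − 100 = $337.
Without Pioneer: best allocation of the remaining 3 bidders over all 4 slots is Iris→Slot 6 ($121), Juno→Slot 1 ($115), Ember→Slot 7 ($104), total $340.
VCG payment = (others' best without Pioneer) − (others' welfare with Pioneer) = 340 − 337 = $3.

Pioneer pays $3.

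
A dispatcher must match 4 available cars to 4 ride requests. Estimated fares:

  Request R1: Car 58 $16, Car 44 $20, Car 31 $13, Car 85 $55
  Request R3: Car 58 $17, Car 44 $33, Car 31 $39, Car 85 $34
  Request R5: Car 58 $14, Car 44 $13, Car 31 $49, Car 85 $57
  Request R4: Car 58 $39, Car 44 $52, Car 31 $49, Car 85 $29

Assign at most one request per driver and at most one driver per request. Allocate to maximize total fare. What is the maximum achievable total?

Maximum total: $176

Optimal: Car 58→Request R4 ($39), Car 44→Request R3 ($33), Car 31→Request R5 ($49), Car 85→Request R1 ($55) — total 39+33+49+55 = $176.
Max-entry greedy (repeatedly take the single best remaining cell) gives $164, worse by 12.
Next-best assignment: Car 58→Request R3, Car 44→Request R4, Car 31→Request R5, Car 85→Request R1 = $173.
Swapping Car 31↔Car 85 (Car 31→Request R1 $13, Car 85→Request R5 $57) loses 34.
Every other assignment is strictly worse.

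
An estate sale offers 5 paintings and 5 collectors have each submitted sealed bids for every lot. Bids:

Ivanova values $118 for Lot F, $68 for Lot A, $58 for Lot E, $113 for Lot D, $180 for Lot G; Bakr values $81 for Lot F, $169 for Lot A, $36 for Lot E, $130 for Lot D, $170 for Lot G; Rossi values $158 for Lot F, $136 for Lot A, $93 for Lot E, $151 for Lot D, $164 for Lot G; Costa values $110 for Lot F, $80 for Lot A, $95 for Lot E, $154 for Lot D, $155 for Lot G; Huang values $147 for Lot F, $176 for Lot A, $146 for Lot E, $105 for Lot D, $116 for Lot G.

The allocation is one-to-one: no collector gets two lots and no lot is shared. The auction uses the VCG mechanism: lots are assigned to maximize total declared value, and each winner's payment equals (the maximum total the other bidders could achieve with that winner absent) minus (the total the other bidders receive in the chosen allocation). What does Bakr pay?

Bakr pays $30.

Efficient allocation: Ivanova→Lot G ($180), Bakr→Lot A ($169), Rossi→Lot F ($158), Costa→Lot D ($154), Huang→Lot E ($146); total welfare W = $807.
Bakr receives Lot A at value $169, so the others get W − 169 = $638.
Without Bakr: best allocation of the remaining 4 bidders over all 5 lots is Ivanova→Lot G ($180), Rossi→Lot F ($158), Costa→Lot D ($154), Huang→Lot A ($176), total $668.
VCG payment = (others' best without Bakr) − (others' welfare with Bakr) = 668 − 638 = $30.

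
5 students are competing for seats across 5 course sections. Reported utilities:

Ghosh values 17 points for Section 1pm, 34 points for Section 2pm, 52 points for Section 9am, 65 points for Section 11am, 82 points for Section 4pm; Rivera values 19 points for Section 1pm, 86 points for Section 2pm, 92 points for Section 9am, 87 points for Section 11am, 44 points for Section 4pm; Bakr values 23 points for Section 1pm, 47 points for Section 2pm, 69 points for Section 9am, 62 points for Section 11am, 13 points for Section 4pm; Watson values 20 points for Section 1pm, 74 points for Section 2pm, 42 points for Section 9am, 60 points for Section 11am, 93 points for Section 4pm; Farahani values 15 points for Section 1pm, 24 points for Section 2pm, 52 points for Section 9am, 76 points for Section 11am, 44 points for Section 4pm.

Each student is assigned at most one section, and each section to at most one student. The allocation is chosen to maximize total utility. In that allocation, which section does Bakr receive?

Bakr receives Section 1pm.

This is a one-to-one assignment (maximum-weight bipartite matching).
Optimal: Ghosh→Section 4pm (82 points), Rivera→Section 9am (92 points), Bakr→Section 1pm (23 points), Watson→Section 2pm (74 points), Farahani→Section 11am (76 points) — total 82+92+23+74+76 = 347 points.
Row-greedy (each student in turn takes its best remaining section) gives 325 points, worse by 22.
Next-best assignment: Ghosh→Section 1pm, Rivera→Section 2pm, Bakr→Section 9am, Watson→Section 4pm, Farahani→Section 11am = 341 points.
Swapping Rivera↔Farahani (Rivera→Section 11am 87 points, Farahani→Section 9am 52 points) loses 29.
Bakr's own top section is Section 9am (69 points), but forcing Bakr→Section 9am and reassigning the rest optimally gives only 341 points — worse by 6.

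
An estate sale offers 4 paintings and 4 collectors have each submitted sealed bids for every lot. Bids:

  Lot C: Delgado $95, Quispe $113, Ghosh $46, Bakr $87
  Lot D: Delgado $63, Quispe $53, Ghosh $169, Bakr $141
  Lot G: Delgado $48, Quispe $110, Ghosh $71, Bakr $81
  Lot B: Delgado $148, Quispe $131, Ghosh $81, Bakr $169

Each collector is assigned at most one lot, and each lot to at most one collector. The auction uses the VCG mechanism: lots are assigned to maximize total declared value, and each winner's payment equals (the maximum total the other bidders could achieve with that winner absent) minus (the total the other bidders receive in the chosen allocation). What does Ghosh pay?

Efficient allocation: Delgado→Lot C ($95), Quispe→Lot G ($110), Ghosh→Lot D ($169), Bakr→Lot B ($169); total welfare W = $543.
Ghosh receives Lot D at value $169, so the others get W − 169 = $374.
Without Ghosh: best allocation of the remaining 3 bidders over all 4 lots is Delgado→Lot B ($148), Quispe→Lot C ($113), Bakr→Lot D ($141), total $402.
VCG payment = (others' best without Ghosh) − (others' welfare with Ghosh) = 402 − 374 = $28.

Ghosh pays $28.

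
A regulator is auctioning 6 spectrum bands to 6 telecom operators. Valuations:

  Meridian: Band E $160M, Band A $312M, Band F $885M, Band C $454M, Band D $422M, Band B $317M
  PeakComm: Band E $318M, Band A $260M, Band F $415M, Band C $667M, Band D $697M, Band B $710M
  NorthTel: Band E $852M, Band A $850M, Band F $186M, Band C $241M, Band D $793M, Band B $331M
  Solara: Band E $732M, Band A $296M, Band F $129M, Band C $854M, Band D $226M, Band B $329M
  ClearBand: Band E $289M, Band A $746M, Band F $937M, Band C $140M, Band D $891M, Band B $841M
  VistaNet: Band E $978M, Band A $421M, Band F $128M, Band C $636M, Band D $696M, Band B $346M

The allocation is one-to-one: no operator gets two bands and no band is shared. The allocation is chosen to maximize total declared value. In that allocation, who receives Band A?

Optimal: Meridian→Band F ($885M), PeakComm→Band B ($710M), NorthTel→Band A ($850M), Solara→Band C ($854M), ClearBand→Band D ($891M), VistaNet→Band E ($978M) — total 885+710+850+854+891+978 = $5168M.
Max-entry greedy (repeatedly take the single best remaining cell) gives $4751M, worse by 417.
NorthTel's own top band is Band E ($852M), but forcing NorthTel→Band E and reassigning the rest optimally gives only $4743M — worse by 425.

NorthTel receives Band A.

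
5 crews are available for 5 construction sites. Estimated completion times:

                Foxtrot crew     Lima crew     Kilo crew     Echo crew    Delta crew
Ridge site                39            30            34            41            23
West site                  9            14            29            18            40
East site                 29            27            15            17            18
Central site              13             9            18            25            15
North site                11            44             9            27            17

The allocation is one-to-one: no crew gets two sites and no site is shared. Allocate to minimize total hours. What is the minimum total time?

Minimum total: 67 hours

Optimal: Foxtrot crew→West site (9 hours), Lima crew→Central site (9 hours), Kilo crew→North site (9 hours), Echo crew→East site (17 hours), Delta crew→Ridge site (23 hours) — total 9+9+9+17+23 = 67 hours.
Column-greedy (each site in turn goes to its cheapest remaining crew) gives 83 hours, worse by 16.
Checked against all permutations: 67 hours is optimal.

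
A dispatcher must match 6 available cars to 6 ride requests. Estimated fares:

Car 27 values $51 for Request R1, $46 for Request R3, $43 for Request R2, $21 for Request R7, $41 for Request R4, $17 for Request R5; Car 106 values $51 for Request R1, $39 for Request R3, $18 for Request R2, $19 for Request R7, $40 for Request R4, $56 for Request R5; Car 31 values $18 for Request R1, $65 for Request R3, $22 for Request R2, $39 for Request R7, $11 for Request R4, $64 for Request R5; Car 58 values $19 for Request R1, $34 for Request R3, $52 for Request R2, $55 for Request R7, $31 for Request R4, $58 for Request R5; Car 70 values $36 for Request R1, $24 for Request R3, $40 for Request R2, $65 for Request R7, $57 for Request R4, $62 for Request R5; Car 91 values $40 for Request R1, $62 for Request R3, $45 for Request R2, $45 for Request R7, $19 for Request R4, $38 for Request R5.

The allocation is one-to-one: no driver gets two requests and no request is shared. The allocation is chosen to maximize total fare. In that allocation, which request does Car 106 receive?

Car 106 receives Request R1.

Optimal: Car 27→Request R4 ($41), Car 106→Request R1 ($51), Car 31→Request R5 ($64), Car 58→Request R2 ($52), Car 70→Request R7 ($65), Car 91→Request R3 ($62) — total 41+51+64+52+65+62 = $335.
Max-entry greedy (repeatedly take the single best remaining cell) gives $324, worse by 11.
Next-best assignment: Car 27→Request R1, Car 106→Request R4, Car 31→Request R5, Car 58→Request R2, Car 70→Request R7, Car 91→Request R3 = $334.
Swapping Car 106↔Car 31 (Car 106→Request R5 $56, Car 31→Request R1 $18) loses 41.
Car 106's own top request is Request R5 ($56), but forcing Car 106→Request R5 and reassigning the rest optimally gives only $329 — worse by 6.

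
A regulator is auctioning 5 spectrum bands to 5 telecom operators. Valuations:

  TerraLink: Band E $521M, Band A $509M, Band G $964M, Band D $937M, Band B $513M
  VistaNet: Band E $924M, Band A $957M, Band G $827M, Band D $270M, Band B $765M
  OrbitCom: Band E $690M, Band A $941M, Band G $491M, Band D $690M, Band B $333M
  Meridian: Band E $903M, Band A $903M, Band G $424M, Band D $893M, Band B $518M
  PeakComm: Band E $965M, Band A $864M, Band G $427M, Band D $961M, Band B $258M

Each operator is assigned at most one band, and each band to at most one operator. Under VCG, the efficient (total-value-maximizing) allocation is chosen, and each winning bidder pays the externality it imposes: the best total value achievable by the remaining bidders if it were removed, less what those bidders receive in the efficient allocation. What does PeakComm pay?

Efficient allocation: TerraLink→Band G ($964M), VistaNet→Band B ($765M), OrbitCom→Band A ($941M), Meridian→Band E ($903M), PeakComm→Band D ($961M); total welfare W = $4534M.
PeakComm receives Band D at value $961M, so the others get W − 961 = $3573M.
Without PeakComm: best allocation of the remaining 4 bidders over all 5 bands is TerraLink→Band G ($964M), VistaNet→Band E ($924M), OrbitCom→Band A ($941M), Meridian→Band D ($893M), total $3722M.
VCG payment = (others' best without PeakComm) − (others' welfare with PeakComm) = 3722 − 3573 = $149M.

PeakComm pays $149M.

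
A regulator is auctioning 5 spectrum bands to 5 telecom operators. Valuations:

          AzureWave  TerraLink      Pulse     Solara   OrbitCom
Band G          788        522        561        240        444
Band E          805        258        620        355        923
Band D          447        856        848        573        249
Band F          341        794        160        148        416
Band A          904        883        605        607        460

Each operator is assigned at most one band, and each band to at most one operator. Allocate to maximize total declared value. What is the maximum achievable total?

This is a one-to-one assignment (maximum-weight bipartite matching).
Optimal: AzureWave→Band G ($788M), TerraLink→Band F ($794M), Pulse→Band D ($848M), Solara→Band A ($607M), OrbitCom→Band E ($923M) — total 788+794+848+607+923 = $3960M.
Max-entry greedy (repeatedly take the single best remaining cell) gives $3392M, worse by 568.

Maximum total: $3960M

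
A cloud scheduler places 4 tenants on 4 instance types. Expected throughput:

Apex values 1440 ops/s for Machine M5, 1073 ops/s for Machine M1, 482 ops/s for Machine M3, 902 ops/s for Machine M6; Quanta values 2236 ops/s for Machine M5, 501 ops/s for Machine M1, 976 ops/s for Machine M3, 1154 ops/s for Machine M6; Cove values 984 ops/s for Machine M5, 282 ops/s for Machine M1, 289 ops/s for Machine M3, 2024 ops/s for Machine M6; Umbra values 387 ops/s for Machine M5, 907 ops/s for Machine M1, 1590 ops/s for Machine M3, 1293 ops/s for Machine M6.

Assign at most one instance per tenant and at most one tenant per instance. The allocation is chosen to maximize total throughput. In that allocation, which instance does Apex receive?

This is the linear assignment problem.
Optimal: Apex→Machine M1 (1073 ops/s), Quanta→Machine M5 (2236 ops/s), Cove→Machine M6 (2024 ops/s), Umbra→Machine M3 (1590 ops/s) — total 1073+2236+2024+1590 = 6923 ops/s.
Row-greedy (each tenant in turn takes its best remaining instance) gives 3790 ops/s, worse by 3133.
No other one-to-one assignment exceeds 6923 ops/s.
Apex's own top instance is Machine M5 (1440 ops/s), but forcing Apex→Machine M5 and reassigning the rest optimally gives only 5555 ops/s — worse by 1368.

Apex receives Machine M1.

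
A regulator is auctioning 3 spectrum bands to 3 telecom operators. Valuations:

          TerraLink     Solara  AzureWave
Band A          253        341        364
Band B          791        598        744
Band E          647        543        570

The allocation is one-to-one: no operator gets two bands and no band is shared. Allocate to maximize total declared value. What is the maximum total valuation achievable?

Max total: $1732M

Optimal: TerraLink→Band E ($647M), Solara→Band A ($341M), AzureWave→Band B ($744M) — total 647+341+744 = $1732M.
Max-entry greedy (repeatedly take the single best remaining cell) gives $1702M, worse by 30.
Swapping AzureWave↔Solara (AzureWave→Band A $364M, Solara→Band B $598M) loses 123.
No other one-to-one assignment exceeds $1732M.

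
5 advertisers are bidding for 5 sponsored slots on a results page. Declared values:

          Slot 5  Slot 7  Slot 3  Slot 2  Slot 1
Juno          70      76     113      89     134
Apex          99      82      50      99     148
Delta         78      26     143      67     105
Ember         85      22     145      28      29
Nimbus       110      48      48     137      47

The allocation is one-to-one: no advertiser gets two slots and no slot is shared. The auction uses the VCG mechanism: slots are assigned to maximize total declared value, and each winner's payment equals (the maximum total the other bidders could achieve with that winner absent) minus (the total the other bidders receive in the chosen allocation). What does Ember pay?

Efficient allocation: Juno→Slot 7 ($76), Apex→Slot 1 ($148), Delta→Slot 3 ($143), Ember→Slot 5 ($85), Nimbus→Slot 2 ($137); total welfare W = $589.
Ember receives Slot 5 at value $85, so the others get W − 85 = $504.
Without Ember: best allocation of the remaining 4 bidders over all 5 slots is Juno→Slot 1 ($134), Apex→Slot 5 ($99), Delta→Slot 3 ($143), Nimbus→Slot 2 ($137), total $513.
VCG payment = (others' best without Ember) − (others' welfare with Ember) = 513 − 504 = $9.

Ember pays $9.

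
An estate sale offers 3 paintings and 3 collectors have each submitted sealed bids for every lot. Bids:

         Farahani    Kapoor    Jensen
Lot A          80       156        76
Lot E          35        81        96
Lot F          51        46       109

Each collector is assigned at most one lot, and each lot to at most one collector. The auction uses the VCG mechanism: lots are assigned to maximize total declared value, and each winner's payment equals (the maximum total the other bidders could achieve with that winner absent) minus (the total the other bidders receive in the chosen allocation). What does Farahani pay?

Efficient allocation: Farahani→Lot F ($51), Kapoor→Lot A ($156), Jensen→Lot E ($96); total welfare W = $303.
Farahani receives Lot F at value $51, so the others get W − 51 = $252.
Without Farahani: best allocation of the remaining 2 bidders over all 3 lots is Kapoor→Lot A ($156), Jensen→Lot F ($109), total $265.
VCG payment = (others' best without Farahani) − (others' welfare with Farahani) = 265 − 252 = $13.

Farahani pays $13.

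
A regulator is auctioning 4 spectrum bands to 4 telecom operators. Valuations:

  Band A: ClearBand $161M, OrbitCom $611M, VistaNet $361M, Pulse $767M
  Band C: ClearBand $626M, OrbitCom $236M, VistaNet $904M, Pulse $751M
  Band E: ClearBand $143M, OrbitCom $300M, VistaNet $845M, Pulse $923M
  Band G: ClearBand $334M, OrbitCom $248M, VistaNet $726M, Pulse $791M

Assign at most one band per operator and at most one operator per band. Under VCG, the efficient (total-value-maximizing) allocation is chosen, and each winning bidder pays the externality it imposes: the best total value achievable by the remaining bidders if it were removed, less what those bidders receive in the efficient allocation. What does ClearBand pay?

ClearBand pays $178M.

Efficient allocation: ClearBand→Band C ($626M), OrbitCom→Band A ($611M), VistaNet→Band G ($726M), Pulse→Band E ($923M); total welfare W = $2886M.
ClearBand receives Band C at value $626M, so the others get W − 626 = $2260M.
Without ClearBand: best allocation of the remaining 3 bidders over all 4 bands is OrbitCom→Band A ($611M), VistaNet→Band C ($904M), Pulse→Band E ($923M), total $2438M.
VCG payment = (others' best without ClearBand) − (others' welfare with ClearBand) = 2438 − 2260 = $178M.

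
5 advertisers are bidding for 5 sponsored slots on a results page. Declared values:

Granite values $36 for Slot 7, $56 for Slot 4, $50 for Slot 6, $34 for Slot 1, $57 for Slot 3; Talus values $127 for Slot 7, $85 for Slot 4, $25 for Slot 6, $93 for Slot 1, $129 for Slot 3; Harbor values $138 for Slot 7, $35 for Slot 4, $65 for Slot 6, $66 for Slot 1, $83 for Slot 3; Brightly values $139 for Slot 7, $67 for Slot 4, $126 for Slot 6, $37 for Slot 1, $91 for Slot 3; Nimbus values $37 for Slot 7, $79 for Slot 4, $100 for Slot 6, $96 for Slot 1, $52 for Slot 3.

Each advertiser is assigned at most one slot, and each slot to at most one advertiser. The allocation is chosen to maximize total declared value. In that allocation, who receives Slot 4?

Granite receives Slot 4.

Optimal: Granite→Slot 4 ($56), Talus→Slot 3 ($129), Harbor→Slot 7 ($138), Brightly→Slot 6 ($126), Nimbus→Slot 1 ($96) — total 56+129+138+126+96 = $545.
Row-greedy (each advertiser in turn takes its best remaining slot) gives $455, worse by 90.
Swapping Granite↔Harbor (Granite→Slot 7 $36, Harbor→Slot 4 $35) loses 123.
Every other assignment is strictly worse.
Granite's own top slot is Slot 3 ($57), but forcing Granite→Slot 3 and reassigning the rest optimally gives only $502 — worse by 43.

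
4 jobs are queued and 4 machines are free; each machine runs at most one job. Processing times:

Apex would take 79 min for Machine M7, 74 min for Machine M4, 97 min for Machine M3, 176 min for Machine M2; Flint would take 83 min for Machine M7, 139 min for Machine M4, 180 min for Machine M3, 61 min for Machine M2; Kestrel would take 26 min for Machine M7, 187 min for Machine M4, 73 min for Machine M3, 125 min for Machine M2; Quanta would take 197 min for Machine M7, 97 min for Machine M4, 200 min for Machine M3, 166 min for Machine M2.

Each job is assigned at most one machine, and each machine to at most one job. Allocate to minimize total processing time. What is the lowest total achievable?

Minimum total: 281 min

Optimal: Apex→Machine M3 (97 min), Flint→Machine M2 (61 min), Kestrel→Machine M7 (26 min), Quanta→Machine M4 (97 min) — total 97+61+26+97 = 281 min.
Column-greedy (each machine in turn goes to its cheapest remaining job) gives 446 min, worse by 165.
Next-best assignment: Apex→Machine M7, Flint→Machine M2, Kestrel→Machine M3, Quanta→Machine M4 = 310 min.
No other one-to-one assignment undercuts 281 min.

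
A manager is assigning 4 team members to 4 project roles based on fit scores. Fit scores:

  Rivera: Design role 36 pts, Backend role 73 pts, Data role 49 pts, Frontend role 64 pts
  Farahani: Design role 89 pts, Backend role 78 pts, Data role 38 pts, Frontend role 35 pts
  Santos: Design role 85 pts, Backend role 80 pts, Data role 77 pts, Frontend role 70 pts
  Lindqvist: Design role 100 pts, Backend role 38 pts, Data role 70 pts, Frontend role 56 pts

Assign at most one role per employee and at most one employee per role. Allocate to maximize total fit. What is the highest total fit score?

Optimal: Rivera→Frontend role (64 pts), Farahani→Backend role (78 pts), Santos→Data role (77 pts), Lindqvist→Design role (100 pts) — total 64+78+77+100 = 319 pts.
Column-greedy (each role in turn goes to its best remaining employee) gives 264 pts, worse by 55.
Swapping Lindqvist↔Rivera (Lindqvist→Frontend role 56 pts, Rivera→Design role 36 pts) loses 72.
Every other assignment is strictly worse.

Max total: 319 pts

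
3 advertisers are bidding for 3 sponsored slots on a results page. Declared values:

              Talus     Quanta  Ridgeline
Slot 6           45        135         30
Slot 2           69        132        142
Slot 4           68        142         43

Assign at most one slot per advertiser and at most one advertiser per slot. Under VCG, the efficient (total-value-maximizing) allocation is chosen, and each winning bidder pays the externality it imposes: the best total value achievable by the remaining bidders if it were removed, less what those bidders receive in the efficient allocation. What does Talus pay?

Talus pays $7.

Efficient allocation: Talus→Slot 4 ($68), Quanta→Slot 6 ($135), Ridgeline→Slot 2 ($142); total welfare W = $345.
Talus receives Slot 4 at value $68, so the others get W − 68 = $277.
Without Talus: best allocation of the remaining 2 bidders over all 3 slots is Quanta→Slot 4 ($142), Ridgeline→Slot 2 ($142), total $284.
VCG payment = (others' best without Talus) − (others' welfare with Talus) = 284 − 277 = $7.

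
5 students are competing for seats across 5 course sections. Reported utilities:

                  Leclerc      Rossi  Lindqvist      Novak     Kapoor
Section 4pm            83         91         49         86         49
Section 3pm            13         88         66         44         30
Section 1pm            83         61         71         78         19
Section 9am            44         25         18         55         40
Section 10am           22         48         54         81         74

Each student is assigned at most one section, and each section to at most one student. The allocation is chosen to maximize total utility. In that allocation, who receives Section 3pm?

Optimal: Leclerc→Section 4pm (83 points), Rossi→Section 3pm (88 points), Lindqvist→Section 1pm (71 points), Novak→Section 9am (55 points), Kapoor→Section 10am (74 points) — total 83+88+71+55+74 = 371 points.
Column-greedy (each section in turn goes to its best remaining student) gives 369 points, worse by 2.
Next-best assignment: Leclerc→Section 1pm, Rossi→Section 4pm, Lindqvist→Section 3pm, Novak→Section 9am, Kapoor→Section 10am = 369 points.
Swapping Lindqvist↔Rossi (Lindqvist→Section 3pm 66 points, Rossi→Section 1pm 61 points) loses 32.
Rossi's own top section is Section 4pm (91 points), but forcing Rossi→Section 4pm and reassigning the rest optimally gives only 369 points — worse by 2.

Rossi receives Section 3pm.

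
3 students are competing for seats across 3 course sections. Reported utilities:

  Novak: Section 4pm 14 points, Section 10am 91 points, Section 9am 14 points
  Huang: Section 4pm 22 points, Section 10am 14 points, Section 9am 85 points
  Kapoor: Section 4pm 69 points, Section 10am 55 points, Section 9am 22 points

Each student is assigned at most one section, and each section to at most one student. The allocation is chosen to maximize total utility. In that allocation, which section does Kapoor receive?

Kapoor receives Section 4pm.

Optimal: Novak→Section 10am (91 points), Huang→Section 9am (85 points), Kapoor→Section 4pm (69 points) — total 91+85+69 = 245 points.
Next-best assignment: Novak→Section 4pm, Huang→Section 9am, Kapoor→Section 10am = 154 points.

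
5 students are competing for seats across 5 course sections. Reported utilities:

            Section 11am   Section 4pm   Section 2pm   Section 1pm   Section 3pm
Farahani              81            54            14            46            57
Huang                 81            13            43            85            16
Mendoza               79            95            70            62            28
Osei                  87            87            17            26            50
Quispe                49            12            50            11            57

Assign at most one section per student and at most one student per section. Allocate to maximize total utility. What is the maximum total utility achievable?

This is a one-to-one assignment (maximum-weight bipartite matching).
Optimal: Farahani→Section 11am (81 points), Huang→Section 1pm (85 points), Mendoza→Section 2pm (70 points), Osei→Section 4pm (87 points), Quispe→Section 3pm (57 points) — total 81+85+70+87+57 = 380 points.
Row-greedy (each student in turn takes its best remaining section) gives 361 points, worse by 19.
Swapping Huang↔Quispe (Huang→Section 3pm 16 points, Quispe→Section 1pm 11 points) loses 115.

Maximum total: 380 points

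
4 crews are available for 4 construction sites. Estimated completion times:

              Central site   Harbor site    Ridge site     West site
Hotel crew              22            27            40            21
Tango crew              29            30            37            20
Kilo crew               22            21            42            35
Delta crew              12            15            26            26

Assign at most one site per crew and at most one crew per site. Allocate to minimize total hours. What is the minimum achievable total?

Minimum total: 89 hours

Treat this as an assignment problem: match each crew to one site.
Optimal: Hotel crew→Central site (22 hours), Tango crew→West site (20 hours), Kilo crew→Harbor site (21 hours), Delta crew→Ridge site (26 hours) — total 22+20+21+26 = 89 hours.
Column-greedy (each site in turn goes to its cheapest remaining crew) gives 91 hours, worse by 2.
Checked against all permutations: 89 hours is optimal.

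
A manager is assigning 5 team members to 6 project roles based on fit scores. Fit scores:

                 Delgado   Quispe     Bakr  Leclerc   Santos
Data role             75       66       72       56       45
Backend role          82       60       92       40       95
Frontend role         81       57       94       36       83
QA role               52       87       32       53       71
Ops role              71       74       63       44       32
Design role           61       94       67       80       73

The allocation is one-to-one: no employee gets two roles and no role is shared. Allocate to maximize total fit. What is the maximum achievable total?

Maximum total: 431 pts

This is a one-to-one assignment (maximum-weight bipartite matching).
Optimal: Delgado→Data role (75 pts), Quispe→QA role (87 pts), Bakr→Frontend role (94 pts), Leclerc→Design role (80 pts), Santos→Backend role (95 pts) — total 75+87+94+80+95 = 431 pts.
Max-entry greedy (repeatedly take the single best remaining cell) gives 411 pts, worse by 20.
Next-best assignment: Delgado→Ops role, Quispe→QA role, Bakr→Frontend role, Leclerc→Design role, Santos→Backend role = 427 pts.
Every other assignment is strictly worse.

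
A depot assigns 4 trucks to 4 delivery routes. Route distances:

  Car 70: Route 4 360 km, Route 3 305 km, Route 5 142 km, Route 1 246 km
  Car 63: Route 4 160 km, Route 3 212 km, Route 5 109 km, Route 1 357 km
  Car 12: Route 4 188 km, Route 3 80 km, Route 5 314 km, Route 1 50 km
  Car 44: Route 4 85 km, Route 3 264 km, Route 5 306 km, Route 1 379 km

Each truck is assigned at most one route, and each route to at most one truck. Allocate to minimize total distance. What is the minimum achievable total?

Min total: 489 km

Treat this as an assignment problem: match each truck to one route.
Optimal: Car 70→Route 5 (142 km), Car 63→Route 3 (212 km), Car 12→Route 1 (50 km), Car 44→Route 4 (85 km) — total 142+212+50+85 = 489 km.
Min-entry greedy (repeatedly take the single cheapest remaining cell) gives 549 km, worse by 60.
Next-best assignment: Car 70→Route 1, Car 63→Route 5, Car 12→Route 3, Car 44→Route 4 = 520 km.
Swapping Car 70↔Car 44 (Car 70→Route 4 360 km, Car 44→Route 5 306 km) adds 439.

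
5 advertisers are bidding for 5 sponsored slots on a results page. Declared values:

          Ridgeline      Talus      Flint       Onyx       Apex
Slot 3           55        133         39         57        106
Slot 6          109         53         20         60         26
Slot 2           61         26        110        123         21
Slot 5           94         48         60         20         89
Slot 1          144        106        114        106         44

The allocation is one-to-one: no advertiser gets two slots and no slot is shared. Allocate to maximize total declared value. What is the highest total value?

Optimal: Ridgeline→Slot 6 ($109), Talus→Slot 3 ($133), Flint→Slot 1 ($114), Onyx→Slot 2 ($123), Apex→Slot 5 ($89) — total 109+133+114+123+89 = $568.
Row-greedy (each advertiser in turn takes its best remaining slot) gives $536, worse by 32.
Next-best assignment: Ridgeline→Slot 6, Talus→Slot 3, Flint→Slot 2, Onyx→Slot 1, Apex→Slot 5 = $547.
Swapping Talus↔Ridgeline (Talus→Slot 6 $53, Ridgeline→Slot 3 $55) loses 134.
No other one-to-one assignment exceeds $568.

Max total: $568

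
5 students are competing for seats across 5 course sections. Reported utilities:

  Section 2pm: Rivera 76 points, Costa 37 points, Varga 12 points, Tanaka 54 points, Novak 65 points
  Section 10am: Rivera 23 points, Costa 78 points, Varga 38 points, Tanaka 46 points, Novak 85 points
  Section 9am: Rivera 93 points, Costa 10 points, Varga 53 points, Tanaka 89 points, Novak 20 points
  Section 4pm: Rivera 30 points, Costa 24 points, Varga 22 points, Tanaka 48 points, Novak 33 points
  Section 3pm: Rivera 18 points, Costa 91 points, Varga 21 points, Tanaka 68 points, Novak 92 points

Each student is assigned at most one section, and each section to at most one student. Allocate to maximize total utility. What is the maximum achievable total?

Max total: 363 points

Optimal: Rivera→Section 2pm (76 points), Costa→Section 3pm (91 points), Varga→Section 4pm (22 points), Tanaka→Section 9am (89 points), Novak→Section 10am (85 points) — total 76+91+22+89+85 = 363 points.
Column-greedy (each section in turn goes to its best remaining student) gives 295 points, worse by 68.
Swapping Rivera↔Tanaka (Rivera→Section 9am 93 points, Tanaka→Section 2pm 54 points) loses 18.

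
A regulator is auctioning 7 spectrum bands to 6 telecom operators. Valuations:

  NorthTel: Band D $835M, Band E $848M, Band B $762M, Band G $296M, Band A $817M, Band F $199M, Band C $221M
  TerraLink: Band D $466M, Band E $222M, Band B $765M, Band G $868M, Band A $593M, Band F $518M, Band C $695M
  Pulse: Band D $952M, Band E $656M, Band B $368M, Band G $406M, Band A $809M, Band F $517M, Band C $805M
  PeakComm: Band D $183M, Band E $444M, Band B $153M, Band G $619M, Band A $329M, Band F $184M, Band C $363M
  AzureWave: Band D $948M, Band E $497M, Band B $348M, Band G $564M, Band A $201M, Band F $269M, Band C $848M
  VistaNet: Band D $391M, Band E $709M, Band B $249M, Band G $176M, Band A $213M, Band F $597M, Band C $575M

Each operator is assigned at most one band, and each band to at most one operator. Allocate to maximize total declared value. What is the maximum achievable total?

Max total: $4710M

Treat this as an assignment problem: match each operator to one band.
Optimal: NorthTel→Band A ($817M), TerraLink→Band B ($765M), Pulse→Band D ($952M), PeakComm→Band G ($619M), AzureWave→Band C ($848M), VistaNet→Band E ($709M) — total 817+765+952+619+848+709 = $4710M.
Max-entry greedy (repeatedly take the single best remaining cell) gives $4442M, worse by 268.
Swapping TerraLink↔PeakComm (TerraLink→Band G $868M, PeakComm→Band B $153M) loses 363.
No other one-to-one assignment exceeds $4710M.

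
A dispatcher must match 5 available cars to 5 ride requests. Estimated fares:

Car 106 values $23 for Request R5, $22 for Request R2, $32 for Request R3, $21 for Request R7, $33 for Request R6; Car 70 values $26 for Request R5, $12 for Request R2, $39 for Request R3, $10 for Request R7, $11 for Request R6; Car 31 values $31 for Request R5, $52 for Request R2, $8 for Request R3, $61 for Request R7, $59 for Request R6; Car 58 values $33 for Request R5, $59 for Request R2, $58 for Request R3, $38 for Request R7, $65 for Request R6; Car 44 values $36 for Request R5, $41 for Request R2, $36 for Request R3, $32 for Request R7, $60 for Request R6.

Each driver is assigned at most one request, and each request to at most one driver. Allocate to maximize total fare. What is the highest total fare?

Optimal: Car 106→Request R5 ($23), Car 70→Request R3 ($39), Car 31→Request R7 ($61), Car 58→Request R2 ($59), Car 44→Request R6 ($60) — total 23+39+61+59+60 = $242.
Column-greedy (each request in turn goes to its best remaining driver) gives $228, worse by 14.
Next-best assignment: Car 106→Request R3, Car 70→Request R5, Car 31→Request R7, Car 58→Request R2, Car 44→Request R6 = $238.

Maximum total: $242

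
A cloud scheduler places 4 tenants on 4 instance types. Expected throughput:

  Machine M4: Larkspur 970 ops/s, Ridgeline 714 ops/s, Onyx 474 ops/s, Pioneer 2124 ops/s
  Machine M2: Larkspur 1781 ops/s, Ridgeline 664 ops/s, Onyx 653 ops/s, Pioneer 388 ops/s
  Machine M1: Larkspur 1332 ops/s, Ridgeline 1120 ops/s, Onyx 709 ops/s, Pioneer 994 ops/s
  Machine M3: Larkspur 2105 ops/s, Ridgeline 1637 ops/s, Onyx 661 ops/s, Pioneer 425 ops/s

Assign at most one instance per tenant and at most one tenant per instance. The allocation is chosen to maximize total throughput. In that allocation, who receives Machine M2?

Larkspur receives Machine M2.

Optimal: Larkspur→Machine M2 (1781 ops/s), Ridgeline→Machine M3 (1637 ops/s), Onyx→Machine M1 (709 ops/s), Pioneer→Machine M4 (2124 ops/s) — total 1781+1637+709+2124 = 6251 ops/s.
Next-best assignment: Larkspur→Machine M3, Ridgeline→Machine M1, Onyx→Machine M2, Pioneer→Machine M4 = 6002 ops/s.
Larkspur's own top instance is Machine M3 (2105 ops/s), but forcing Larkspur→Machine M3 and reassigning the rest optimally gives only 6002 ops/s — worse by 249.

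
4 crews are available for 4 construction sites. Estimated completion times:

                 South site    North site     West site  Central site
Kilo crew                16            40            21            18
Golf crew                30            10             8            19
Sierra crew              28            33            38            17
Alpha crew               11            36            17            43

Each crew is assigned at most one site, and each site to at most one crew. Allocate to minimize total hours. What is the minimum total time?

This is the linear assignment problem.
Optimal: Kilo crew→West site (21 hours), Golf crew→North site (10 hours), Sierra crew→Central site (17 hours), Alpha crew→South site (11 hours) — total 21+10+17+11 = 59 hours.
Row-greedy (each crew in turn takes its cheapest remaining site) gives 77 hours, worse by 18.
No other one-to-one assignment undercuts 59 hours.

Min total: 59 hours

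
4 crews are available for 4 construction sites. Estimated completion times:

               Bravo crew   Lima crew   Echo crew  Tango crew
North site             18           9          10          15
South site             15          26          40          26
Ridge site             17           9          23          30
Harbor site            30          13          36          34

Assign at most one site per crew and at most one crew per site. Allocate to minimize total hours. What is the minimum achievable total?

Minimum total: 66 hours

This is the linear assignment problem.
Optimal: Bravo crew→South site (15 hours), Lima crew→Harbor site (13 hours), Echo crew→Ridge site (23 hours), Tango crew→North site (15 hours) — total 15+13+23+15 = 66 hours.
Min-entry greedy (repeatedly take the single cheapest remaining cell) gives 81 hours, worse by 15.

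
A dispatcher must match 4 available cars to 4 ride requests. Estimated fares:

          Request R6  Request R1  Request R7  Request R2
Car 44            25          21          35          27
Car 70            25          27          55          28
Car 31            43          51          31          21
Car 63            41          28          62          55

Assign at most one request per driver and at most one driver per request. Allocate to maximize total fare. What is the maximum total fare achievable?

Max total: $186

This is a one-to-one assignment (maximum-weight bipartite matching).
Optimal: Car 44→Request R6 ($25), Car 70→Request R7 ($55), Car 31→Request R1 ($51), Car 63→Request R2 ($55) — total 25+55+51+55 = $186.
Max-entry greedy (repeatedly take the single best remaining cell) gives $166, worse by 20.
Next-best assignment: Car 44→Request R1, Car 70→Request R7, Car 31→Request R6, Car 63→Request R2 = $174.
Swapping Car 44↔Car 63 (Car 44→Request R2 $27, Car 63→Request R6 $41) loses 12.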